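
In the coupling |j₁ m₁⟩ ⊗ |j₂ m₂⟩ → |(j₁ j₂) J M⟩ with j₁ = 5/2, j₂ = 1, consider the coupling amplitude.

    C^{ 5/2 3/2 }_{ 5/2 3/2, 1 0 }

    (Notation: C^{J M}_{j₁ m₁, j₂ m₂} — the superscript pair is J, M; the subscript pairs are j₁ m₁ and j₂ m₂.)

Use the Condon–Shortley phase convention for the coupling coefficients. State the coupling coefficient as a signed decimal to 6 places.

√[6·1!4!1!/7! · 4!1!1!1!4!1!] = √(576/35)
  +(−1)^0/∏(0,1,1,1,3,0)! = 1/6  (running 1/6)
  +(−1)^1/∏(1,0,0,0,4,1)! = -1/24  (running 1/8)
⟨..|..⟩ = √(576/35)·(1/8) = +0.507093

+√(9/35) ≈ +0.507093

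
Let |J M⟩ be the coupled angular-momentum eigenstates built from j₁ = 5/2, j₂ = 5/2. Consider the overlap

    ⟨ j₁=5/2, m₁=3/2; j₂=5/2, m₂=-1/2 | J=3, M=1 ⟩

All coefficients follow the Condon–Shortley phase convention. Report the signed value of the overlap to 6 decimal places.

j₁+j₂−J=2  J+j₁−j₂=3  J−j₁+j₂=3  j₁+j₂+J+1=9
(j₁±m₁, j₂±m₂, J±M) = (4,1,2,3,4,2)
P² = 96/5
sum k=0..1:
  [0] +1/8 = 1/8
  [1] −1/12 = -1/12
S = 1/24
C² = P²·S² = 1/30 ; C = +0.182574

+0.182574  (= +√(1/30))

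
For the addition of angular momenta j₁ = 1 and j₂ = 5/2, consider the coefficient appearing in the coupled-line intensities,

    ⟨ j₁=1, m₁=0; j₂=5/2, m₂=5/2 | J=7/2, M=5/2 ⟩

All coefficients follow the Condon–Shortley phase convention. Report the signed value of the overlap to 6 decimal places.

triangle: 0!*2!*5!/8! = 240/40320
(j±m)!: 1!*1!*5!*0!*6!*1! = 86400
prefactor² = (2J+1)*Δ*N² = 28800/7
  k=0: +1/(0!*0!*1!*5!*1!*0!) = 1/120
Σ = 1/120  ⇒  CG² = 28800/7*(1/120)² = 2/7
CG = +√(2/7) = +0.534522

+0.534522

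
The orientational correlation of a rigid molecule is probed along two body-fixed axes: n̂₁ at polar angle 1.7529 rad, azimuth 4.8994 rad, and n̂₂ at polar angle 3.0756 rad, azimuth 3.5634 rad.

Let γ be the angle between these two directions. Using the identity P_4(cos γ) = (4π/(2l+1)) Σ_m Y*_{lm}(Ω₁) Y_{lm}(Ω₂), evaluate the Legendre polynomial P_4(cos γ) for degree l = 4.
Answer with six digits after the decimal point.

Summing Y*_{l m}(θ₁,φ₁)·Y_{l m}(θ₂,φ₂) over m ∈ [−4, 4]; prefactor 4π/(2·4+1) = 1.396263:
  term(m=-4) = (0.000002, -0.000003)   from Y*(Ω₁)=(0.303457, 0.281593), Y(Ω₂)=(-0.000001, -0.000008)
  term(m=-3) = (-0.000050, -0.000059)   from Y*(Ω₁)=(0.114721, -0.182564), Y(Ω₂)=(0.000108, -0.000342)
  term(m=-2) = (0.001930, -0.000980)   from Y*(Ω₁)=(0.232038, 0.091074), Y(Ω₂)=(0.005773, -0.006488)
  term(m=-1) = (-0.006711, -0.028054)   from Y*(Ω₁)=(0.043400, -0.229363), Y(Ω₂)=(0.112740, -0.050591)
  term(m=+0) = (0.179878, 0.000000)   from Y*(Ω₁)=(0.217256, -0.000000), Y(Ω₂)=(0.827953, 0.000000)
  term(m=+1) = (-0.006711, 0.028054)   from Y*(Ω₁)=(-0.043400, -0.229363), Y(Ω₂)=(-0.112740, -0.050591)
  term(m=+2) = (0.001930, 0.000980)   from Y*(Ω₁)=(0.232038, -0.091074), Y(Ω₂)=(0.005773, 0.006488)
  term(m=+3) = (-0.000050, 0.000059)   from Y*(Ω₁)=(-0.114721, -0.182564), Y(Ω₂)=(-0.000108, -0.000342)
  term(m=+4) = (0.000002, 0.000003)   from Y*(Ω₁)=(0.303457, -0.281593), Y(Ω₂)=(-0.000001, 0.000008)
Accumulated sum (0.170221, -0.000000); after 4π/(2l+1) scaling, (0.237674, -0.000000) ⇒ P_4 = 0.237674

0.237674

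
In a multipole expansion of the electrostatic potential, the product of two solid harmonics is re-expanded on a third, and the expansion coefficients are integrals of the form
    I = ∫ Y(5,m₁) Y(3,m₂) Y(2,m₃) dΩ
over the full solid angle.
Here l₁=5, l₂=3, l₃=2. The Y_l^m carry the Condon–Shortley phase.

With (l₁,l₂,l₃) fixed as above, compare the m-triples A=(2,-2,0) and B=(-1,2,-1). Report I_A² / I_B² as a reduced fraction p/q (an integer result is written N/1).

Shared (l₁,l₂,l₃)=(5,3,2): N and (l;000)² cancel in I_A²/I_B².
A: Δ = 6!·4!·0!/11! = 1/2310; Racah Σ t=1..1: t=1:−1/480 = -1/480; ⇒ 3j(5 3 2; 2 -2 0)² = 3/110, sgn -1
B: Δ = 6!·4!·0!/11! = 1/2310; Racah Σ t=5..5: t=5:−1/720 = -1/720; ⇒ 3j(5 3 2; -1 2 -1)² = 4/385, sgn +1
I_A²/I_B² = (3/110)/(4/385) = 21/8

21/8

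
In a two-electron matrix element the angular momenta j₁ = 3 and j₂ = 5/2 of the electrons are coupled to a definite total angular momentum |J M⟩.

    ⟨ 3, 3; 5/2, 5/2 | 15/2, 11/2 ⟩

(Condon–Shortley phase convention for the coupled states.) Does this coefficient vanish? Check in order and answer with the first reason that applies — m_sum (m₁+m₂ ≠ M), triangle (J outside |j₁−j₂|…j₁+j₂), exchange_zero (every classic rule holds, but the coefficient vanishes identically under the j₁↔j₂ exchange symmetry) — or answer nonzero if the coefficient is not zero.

m-sum: m₁+m₂ = 3+5/2 = 11/2, M = 11/2  ✓
triangle: need |j₁−j₂| ≤ J ≤ j₁+j₂, i.e. J ∈ [1/2, 11/2]; J = 15/2 is outside ✗ ⇒ coefficient is 0

triangle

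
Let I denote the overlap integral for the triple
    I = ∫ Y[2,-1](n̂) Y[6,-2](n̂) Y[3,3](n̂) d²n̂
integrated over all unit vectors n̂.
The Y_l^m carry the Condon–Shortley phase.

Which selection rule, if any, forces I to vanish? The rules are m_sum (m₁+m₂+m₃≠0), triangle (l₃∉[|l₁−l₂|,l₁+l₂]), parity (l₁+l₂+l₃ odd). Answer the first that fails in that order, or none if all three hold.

m₁+m₂+m₃ = -1 − 2 + 3 = 0  ✓
triangle: need |l₁−l₂| ≤ l₃ ≤ l₁+l₂ = [4,8]; l₃=3 is outside  ✗
parity: l₁+l₂+l₃ = 11 is odd

triangle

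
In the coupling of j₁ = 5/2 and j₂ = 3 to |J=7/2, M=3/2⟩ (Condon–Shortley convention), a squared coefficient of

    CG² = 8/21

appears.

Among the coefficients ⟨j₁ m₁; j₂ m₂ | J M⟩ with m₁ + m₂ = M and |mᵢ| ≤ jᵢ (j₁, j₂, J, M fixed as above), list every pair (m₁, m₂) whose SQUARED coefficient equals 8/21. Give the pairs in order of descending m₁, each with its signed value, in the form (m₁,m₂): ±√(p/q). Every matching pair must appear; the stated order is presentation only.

(5/2,-1): +√(8/21)

Admissible pairs with m₁+m₂ = M = 3/2: (-3/2,3), (-1/2,2), (1/2,1), (3/2,0), (5/2,-1)
  (m₁,m₂)=(5/2,-1): CG² = 8/21, CG = +√(8/21)   ← matches the target
  (m₁,m₂)=(3/2,0): CG² = 0/1, CG = 0
  (m₁,m₂)=(1/2,1): CG² = 5/21, CG = −√(5/21)
  (m₁,m₂)=(-1/2,2): CG² = 2/21, CG = +√(2/21)
  (m₁,m₂)=(-3/2,3): CG² = 2/7, CG = +√(2/7)
Pairs with CG² = 8/21: (5/2,-1): +√(8/21)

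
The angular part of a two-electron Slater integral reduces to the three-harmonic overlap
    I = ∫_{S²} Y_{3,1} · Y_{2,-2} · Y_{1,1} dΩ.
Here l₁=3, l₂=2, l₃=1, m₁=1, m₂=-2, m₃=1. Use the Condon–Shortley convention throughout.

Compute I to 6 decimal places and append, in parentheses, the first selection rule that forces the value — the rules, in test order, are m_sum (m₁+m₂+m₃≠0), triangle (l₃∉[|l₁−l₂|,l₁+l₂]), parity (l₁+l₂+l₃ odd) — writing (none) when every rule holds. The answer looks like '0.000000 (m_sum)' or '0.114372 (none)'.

Rules hold: Σm=0, L=6 even, 1≤1≤5.
N = 7·5·3 = 105
Δ = 4!·2!·0!/7! = 1/105
Racah Σ t=2..2: t=2:+1/4 = 1/4
⇒ 3j(3 2 1; 0 0 0)² = 3/35, sgn -1
Racah Σ t=0..0: t=0:+1/48 = 1/48
⇒ 3j(3 2 1; 1 -2 1)² = 1/105, sgn +1
4πI² = N·(3j₀)²·(3jₘ)² = 3/35
I = -1·√(0.0857143/4π) = -0.08258890
No selection rule forces the value: the integral is nonzero (none).

-0.082589 (none)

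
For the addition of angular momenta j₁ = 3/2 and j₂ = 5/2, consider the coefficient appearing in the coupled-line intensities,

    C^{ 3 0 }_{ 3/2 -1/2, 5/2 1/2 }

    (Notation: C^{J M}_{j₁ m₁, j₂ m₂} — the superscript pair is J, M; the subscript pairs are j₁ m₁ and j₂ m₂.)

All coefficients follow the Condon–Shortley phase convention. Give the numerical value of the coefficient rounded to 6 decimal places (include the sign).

√[7·1!2!4!/8! · 1!2!3!2!3!3!] = √(36/5)
  +(−1)^0/∏(0,1,2,3,0,1)! = 1/12  (running 1/12)
  +(−1)^1/∏(1,0,1,2,1,2)! = -1/4  (running -1/6)
⟨..|..⟩ = √(36/5)·(-1/6) = -0.447214

−√(1/5) = -0.447214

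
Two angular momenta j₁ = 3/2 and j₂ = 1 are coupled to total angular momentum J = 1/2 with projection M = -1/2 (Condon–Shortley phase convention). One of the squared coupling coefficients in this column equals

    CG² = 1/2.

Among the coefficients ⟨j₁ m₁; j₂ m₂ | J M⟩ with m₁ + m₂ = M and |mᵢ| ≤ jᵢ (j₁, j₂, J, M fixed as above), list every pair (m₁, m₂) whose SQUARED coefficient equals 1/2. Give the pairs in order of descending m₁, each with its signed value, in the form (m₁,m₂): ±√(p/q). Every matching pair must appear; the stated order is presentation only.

Admissible pairs with m₁+m₂ = M = -1/2: (-3/2,1), (-1/2,0), (1/2,-1)
  (m₁,m₂)=(1/2,-1): CG² = 1/6, CG = +√(1/6)
  (m₁,m₂)=(-1/2,0): CG² = 1/3, CG = −√(1/3)
  (m₁,m₂)=(-3/2,1): CG² = 1/2, CG = +√(1/2)   ← matches the target
Pairs with CG² = 1/2: (-3/2,1): +√(1/2)

(-3/2,1): +√(1/2)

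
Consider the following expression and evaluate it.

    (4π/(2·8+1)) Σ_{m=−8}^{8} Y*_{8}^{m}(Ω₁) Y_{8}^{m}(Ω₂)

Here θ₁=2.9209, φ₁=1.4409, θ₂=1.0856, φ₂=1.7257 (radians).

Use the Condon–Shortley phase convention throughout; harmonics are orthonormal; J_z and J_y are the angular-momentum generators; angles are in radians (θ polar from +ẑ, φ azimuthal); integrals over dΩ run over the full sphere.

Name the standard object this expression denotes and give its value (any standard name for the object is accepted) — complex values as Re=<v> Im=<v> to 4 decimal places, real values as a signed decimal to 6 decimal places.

Legendre polynomial (addition theorem), -0.189980

This sum is the spherical-harmonic addition theorem: it equals the Legendre polynomial P_l(cos γ) of the angle γ between the two directions.
Addition theorem: P_8(cos γ) = (4π/17) Σ_m Y*_{lm}(Ω₁) Y_{lm}(Ω₂), m = −8…8:
  m=-8: (0.000001, -0.000002) × (0.062902, -0.182707) = (-0.000000, -0.000000)  (running Σ = (-0.000000, -0.000000))
  m=-7: (0.000038, 0.000030) × (0.360237, 0.190516) = (0.000008, 0.000018)  (running Σ = (0.000008, 0.000018))
  m=-6: (-0.000391, 0.000387) × (-0.244141, 0.326968) = (-0.000031, -0.000222)  (running Σ = (-0.000023, -0.000205))
  m=-5: (-0.002721, -0.003583) × (-0.037735, -0.038565) = (-0.000036, 0.000240)  (running Σ = (-0.000059, 0.000035))
  m=-4: (0.023712, -0.013564) × (-0.266441, 0.190059) = (-0.003740, 0.008121)  (running Σ = (-0.003799, 0.008156))
  m=-3: (0.046184, 0.112454) × (-0.102380, -0.204217) = (0.018237, -0.020945)  (running Σ = (0.014438, -0.012789))
  m=-2: (-0.361600, 0.096113) × (-0.212477, 0.068017) = (0.070294, -0.045017)  (running Σ = (0.084732, -0.057805))
  m=-1: (-0.087990, -0.673573) × (-0.042900, -0.274726) = (-0.181273, 0.053069)  (running Σ = (-0.096541, -0.004736))
  m=0: (0.344756, -0.000000) × (-0.185423, 0.000000) = (-0.063926, 0.000000)  (running Σ = (-0.160467, -0.004736))
  m=1: (0.087990, -0.673573) × (0.042900, -0.274726) = (-0.181273, -0.053069)  (running Σ = (-0.341740, -0.057805))
  m=2: (-0.361600, -0.096113) × (-0.212477, -0.068017) = (0.070294, 0.045017)  (running Σ = (-0.271446, -0.012789))
  m=3: (-0.046184, 0.112454) × (0.102380, -0.204217) = (0.018237, 0.020945)  (running Σ = (-0.253209, 0.008156))
  m=4: (0.023712, 0.013564) × (-0.266441, -0.190059) = (-0.003740, -0.008121)  (running Σ = (-0.256949, 0.000035))
  m=5: (0.002721, -0.003583) × (0.037735, -0.038565) = (-0.000036, -0.000240)  (running Σ = (-0.256985, -0.000205))
  m=6: (-0.000391, -0.000387) × (-0.244141, -0.326968) = (-0.000031, 0.000222)  (running Σ = (-0.257016, 0.000018))
  m=7: (-0.000038, 0.000030) × (-0.360237, 0.190516) = (0.000008, -0.000018)  (running Σ = (-0.257008, -0.000000))
  m=8: (0.000001, 0.000002) × (0.062902, 0.182707) = (-0.000000, 0.000000)  (running Σ = (-0.257008, 0.000000))
Σ over m = (-0.257008, 0.000000); ×(4π/17) → (-0.189980, 0.000000). Real part: -0.189980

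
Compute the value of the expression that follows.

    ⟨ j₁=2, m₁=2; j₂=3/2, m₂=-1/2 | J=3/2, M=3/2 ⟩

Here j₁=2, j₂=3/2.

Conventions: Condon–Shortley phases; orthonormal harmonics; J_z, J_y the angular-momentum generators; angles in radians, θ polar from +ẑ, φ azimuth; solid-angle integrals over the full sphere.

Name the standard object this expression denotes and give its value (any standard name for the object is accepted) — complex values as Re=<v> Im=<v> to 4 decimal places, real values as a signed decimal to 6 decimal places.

This is a Clebsch–Gordan (vector-coupling) coefficient.
j₁+j₂−J=2  J+j₁−j₂=2  J−j₁+j₂=1  j₁+j₂+J+1=6
(j₁±m₁, j₂±m₂, J±M) = (4,0,1,2,3,0)
P² = 32/5
sum k=0..0:
  [0] +1/4 = 1/4
S = 1/4
C² = P²·S² = 2/5 ; C = +0.632456

Clebsch–Gordan coefficient, +√(2/5) ≈ +0.632456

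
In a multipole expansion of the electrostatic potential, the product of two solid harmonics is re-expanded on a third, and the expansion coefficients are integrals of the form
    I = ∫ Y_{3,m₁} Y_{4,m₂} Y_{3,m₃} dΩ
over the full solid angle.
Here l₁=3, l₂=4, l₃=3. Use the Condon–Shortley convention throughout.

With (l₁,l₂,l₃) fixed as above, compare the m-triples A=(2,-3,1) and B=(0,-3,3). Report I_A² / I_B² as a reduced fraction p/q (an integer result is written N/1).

l's match ⇒ only the (l;m) 3-j factors differ between A and B.
A: triangle coeff Δ(3,4,3) = 1/34650; Σ_t [0,1]: t=0:+1/144 t=1:−1/288 = 1/288; (3j)²=1/99 [(3 4 3; 2 -3 1)], sign=+1
B: triangle coeff Δ(3,4,3) = 1/34650; Σ_t [1,1]: t=1:−1/288 = -1/288; (3j)²=1/22 [(3 4 3; 0 -3 3)], sign=-1
I_A²/I_B² = (1/99)/(1/22) = 2/9

2/9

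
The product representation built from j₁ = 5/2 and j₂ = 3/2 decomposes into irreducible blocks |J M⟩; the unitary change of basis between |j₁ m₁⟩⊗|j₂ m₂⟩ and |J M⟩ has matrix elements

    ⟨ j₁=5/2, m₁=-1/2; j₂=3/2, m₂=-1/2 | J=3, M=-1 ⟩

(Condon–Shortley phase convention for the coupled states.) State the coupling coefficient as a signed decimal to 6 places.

√[7·1!4!2!/8! · 2!3!1!2!2!4!] = √(48/5)
  +(−1)^0/∏(0,1,3,1,1,1)! = 1/6  (running 1/6)
  +(−1)^1/∏(1,0,2,0,2,2)! = -1/8  (running 1/24)
⟨..|..⟩ = √(48/5)·(1/24) = +0.129099

+√(1/60) = +0.129099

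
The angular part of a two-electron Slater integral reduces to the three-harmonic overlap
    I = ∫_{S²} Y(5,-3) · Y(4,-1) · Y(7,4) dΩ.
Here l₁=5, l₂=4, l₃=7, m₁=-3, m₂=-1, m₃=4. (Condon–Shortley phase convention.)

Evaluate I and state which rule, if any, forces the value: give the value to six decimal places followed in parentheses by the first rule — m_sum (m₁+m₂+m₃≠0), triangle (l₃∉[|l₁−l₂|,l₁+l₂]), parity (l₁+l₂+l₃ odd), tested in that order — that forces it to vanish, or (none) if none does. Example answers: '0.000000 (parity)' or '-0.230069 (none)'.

0.052474 (none)

m-sum 0 ✓  L=16 even ✓  1≤7≤9 ✓
Π(2lᵢ+1) = 11×9×15 = 1485
triangle coeff Δ(5,4,7) = 1/6126120
Σ_t [0,2]: t=0:+1/69120 t=1:−1/20736 t=2:+1/69120 = -1/51840
(3j)²=280/21879 [(5 4 7; 0 0 0)], sign=+1
Σ_t [0,2]: t=0:+1/2903040 t=1:−1/241920 t=2:+1/345600 = -13/14515200
(3j)²=13/7140 [(5 4 7; -3 -1 4)], sign=+1
⇒ 4πI² = 10/289
I = (+1)√(10/289/(4π)) = 0.05247424
No selection rule forces the value: the integral is nonzero (none).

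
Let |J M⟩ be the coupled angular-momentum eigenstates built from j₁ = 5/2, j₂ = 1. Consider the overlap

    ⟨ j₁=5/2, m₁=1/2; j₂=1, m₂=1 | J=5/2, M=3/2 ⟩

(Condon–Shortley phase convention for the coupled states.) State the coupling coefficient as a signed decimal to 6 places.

−√(16/35) ≈ -0.676123

triangle: 1!×4!×1!/7! = 24/5040
(j±m)!: 3!×2!×2!×0!×4!×1! = 576
prefactor² = (2J+1)×Δ×N² = 576/35
  k=1: −1/(1!×0!×1!×1!×3!×0!) = -1/6
Σ = -1/6  ⇒  CG² = 576/35×(-1/6)² = 16/35
CG = −√(16/35) = -0.676123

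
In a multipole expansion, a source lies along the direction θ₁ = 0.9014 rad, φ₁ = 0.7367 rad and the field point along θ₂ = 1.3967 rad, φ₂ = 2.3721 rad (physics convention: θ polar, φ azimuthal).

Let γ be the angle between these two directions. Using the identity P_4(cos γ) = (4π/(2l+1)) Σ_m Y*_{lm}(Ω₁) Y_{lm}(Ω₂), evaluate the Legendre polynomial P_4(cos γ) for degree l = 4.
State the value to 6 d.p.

0.362597

Summing Y*_{l m}(θ₁,φ₁)·Y_{l m}(θ₂,φ₂) over m ∈ [−4, 4]; prefactor 4π/(2·4+1) = 1.396263:
  [-4]  conj(Y_{4,-4})(Ω₁) = -0.164192+0.032394i ; Y_{4,-4}(Ω₂) = -0.415533+0.026473i ; Δ = +0.067370-0.017807i
  [-3]  conj(Y_{4,-3})(Ω₁) = -0.223473+0.300585i ; Y_{4,-3}(Ω₂) = +0.139309-0.153281i ; Δ = +0.014942+0.076128i
  [-2]  conj(Y_{4,-2})(Ω₁) = +0.033913+0.347094i ; Y_{4,-2}(Ω₂) = -0.008153-0.256204i ; Δ = +0.088650-0.011518i
  [-1]  conj(Y_{4,-1})(Ω₁) = -0.051963-0.047133i ; Y_{4,-1}(Ω₂) = +0.161735+0.156670i ; Δ = -0.001020-0.015764i
  [+0]  conj(Y_{4,0})(Ω₁) = -0.355676-0.000000i ; Y_{4,0}(Ω₂) = +0.225468+0.000000i ; Δ = -0.080194-0.000000i
  [+1]  conj(Y_{4,1})(Ω₁) = +0.051963-0.047133i ; Y_{4,1}(Ω₂) = -0.161735+0.156670i ; Δ = -0.001020+0.015764i
  [+2]  conj(Y_{4,2})(Ω₁) = +0.033913-0.347094i ; Y_{4,2}(Ω₂) = -0.008153+0.256204i ; Δ = +0.088650+0.011518i
  [+3]  conj(Y_{4,3})(Ω₁) = +0.223473+0.300585i ; Y_{4,3}(Ω₂) = -0.139309-0.153281i ; Δ = +0.014942-0.076128i
  [+4]  conj(Y_{4,4})(Ω₁) = -0.164192-0.032394i ; Y_{4,4}(Ω₂) = -0.415533-0.026473i ; Δ = +0.067370+0.017807i
Total Σ_m = +0.259691-0.000000i. Multiply by 1.396263: +0.362597-0.000000i. P_4(cos γ) = 0.362597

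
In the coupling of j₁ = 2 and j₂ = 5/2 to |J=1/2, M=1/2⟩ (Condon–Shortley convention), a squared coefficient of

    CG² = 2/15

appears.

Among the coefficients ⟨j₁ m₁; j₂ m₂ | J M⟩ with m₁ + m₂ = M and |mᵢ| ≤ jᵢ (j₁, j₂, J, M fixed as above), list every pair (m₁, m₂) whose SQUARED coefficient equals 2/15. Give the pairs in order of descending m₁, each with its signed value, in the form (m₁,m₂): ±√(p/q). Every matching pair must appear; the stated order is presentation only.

(1,-1/2): −√(2/15)

Admissible pairs with m₁+m₂ = M = 1/2: (-2,5/2), (-1,3/2), (0,1/2), (1,-1/2), (2,-3/2)
  (m₁,m₂)=(2,-3/2): CG² = 1/15, CG = +√(1/15)
  (m₁,m₂)=(1,-1/2): CG² = 2/15, CG = −√(2/15)   ← matches the target
  (m₁,m₂)=(0,1/2): CG² = 1/5, CG = +√(1/5)
  (m₁,m₂)=(-1,3/2): CG² = 4/15, CG = −√(4/15)
  (m₁,m₂)=(-2,5/2): CG² = 1/3, CG = +√(1/3)
Pairs with CG² = 2/15: (1,-1/2): −√(2/15)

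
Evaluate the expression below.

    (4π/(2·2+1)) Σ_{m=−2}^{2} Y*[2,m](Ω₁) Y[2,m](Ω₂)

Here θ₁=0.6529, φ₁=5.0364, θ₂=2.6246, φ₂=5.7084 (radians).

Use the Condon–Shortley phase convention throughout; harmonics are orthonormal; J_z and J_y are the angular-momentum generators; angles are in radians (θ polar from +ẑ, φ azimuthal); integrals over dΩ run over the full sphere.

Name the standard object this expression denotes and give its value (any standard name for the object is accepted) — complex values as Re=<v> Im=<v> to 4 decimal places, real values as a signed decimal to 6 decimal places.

This sum is the spherical-harmonic addition theorem: it equals the Legendre polynomial P_l(cos γ) of the angle γ between the two directions.
Term-by-term m-sum for l=2 (normalisation 4π/5 = 2.513274):
  m=-2: (-0.113655-0.086047i) × (+0.038585+0.086118i) = +0.003025-0.013108i  (running Σ = +0.003025-0.013108i)
  m=-1: (+0.118686-0.353393i) × (-0.278602-0.180462i) = -0.096840+0.077038i  (running Σ = -0.093815+0.063930i)
  m=0: (+0.281600-0.000000i) × (+0.399632+0.000000i) = +0.112536+0.000000i  (running Σ = +0.018721+0.063930i)
  m=1: (-0.118686-0.353393i) × (+0.278602-0.180462i) = -0.096840-0.077038i  (running Σ = -0.078119-0.013108i)
  m=2: (-0.113655+0.086047i) × (+0.038585-0.086118i) = +0.003025+0.013108i  (running Σ = -0.075094-0.000000i)
Accumulated sum -0.075094-0.000000i; after 4π/(2l+1) scaling, -0.188732-0.000000i ⇒ P_2 = -0.188732

Legendre polynomial (addition theorem), -0.188732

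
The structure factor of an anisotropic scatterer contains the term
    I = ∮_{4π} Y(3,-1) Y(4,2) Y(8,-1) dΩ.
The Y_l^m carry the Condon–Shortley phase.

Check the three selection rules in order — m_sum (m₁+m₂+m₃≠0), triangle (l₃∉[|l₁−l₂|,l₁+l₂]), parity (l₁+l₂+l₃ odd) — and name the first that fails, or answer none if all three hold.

Σmᵢ = 0  ✓
l₃∈[|l₁−l₂|,l₁+l₂]=[1,7] required, l₃=8 fails  ✗
Σlᵢ = 15 ⇒ odd

triangle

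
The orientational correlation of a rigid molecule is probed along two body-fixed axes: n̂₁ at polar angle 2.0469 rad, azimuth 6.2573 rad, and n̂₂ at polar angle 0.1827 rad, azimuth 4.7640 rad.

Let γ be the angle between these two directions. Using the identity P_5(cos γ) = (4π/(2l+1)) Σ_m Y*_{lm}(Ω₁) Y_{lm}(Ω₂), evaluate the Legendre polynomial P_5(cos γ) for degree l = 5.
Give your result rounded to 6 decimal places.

Addition theorem: P_5(cos γ) = (4π/11) Σ_m Y*_{lm}(Ω₁) Y_{lm}(Ω₂), m = −5…5:
  term(m=-5) = +0.000009+0.000022i   from Y*(Ω₁)=+0.255260-0.033223i, Y(Ω₂)=+0.000023+0.000089i
  term(m=-4) = -0.000629+0.000201i   from Y*(Ω₁)=-0.417513+0.043385i, Y(Ω₂)=+0.001539-0.000322i
  term(m=-3) = -0.000796-0.003364i   from Y*(Ω₁)=+0.215639-0.016779i, Y(Ω₂)=-0.002465-0.015790i
  term(m=-2) = -0.023446+0.003663i   from Y*(Ω₁)=+0.226618-0.011743i, Y(Ω₂)=-0.104021+0.010776i
  term(m=-1) = -0.009233-0.118897i   from Y*(Ω₁)=-0.288606+0.007472i, Y(Ω₂)=+0.021310+0.412522i
  term(m=+0) = -0.117935-0.000000i   from Y*(Ω₁)=-0.164866-0.000000i, Y(Ω₂)=+0.715337+0.000000i
  term(m=+1) = -0.009233+0.118897i   from Y*(Ω₁)=+0.288606+0.007472i, Y(Ω₂)=-0.021310+0.412522i
  term(m=+2) = -0.023446-0.003663i   from Y*(Ω₁)=+0.226618+0.011743i, Y(Ω₂)=-0.104021-0.010776i
  term(m=+3) = -0.000796+0.003364i   from Y*(Ω₁)=-0.215639-0.016779i, Y(Ω₂)=+0.002465-0.015790i
  term(m=+4) = -0.000629-0.000201i   from Y*(Ω₁)=-0.417513-0.043385i, Y(Ω₂)=+0.001539+0.000322i
  term(m=+5) = +0.000009-0.000022i   from Y*(Ω₁)=-0.255260-0.033223i, Y(Ω₂)=-0.000023+0.000089i
Accumulated sum -0.186125-0.000000i; after 4π/(2l+1) scaling, -0.212629-0.000000i ⇒ P_5 = -0.212629

-0.212629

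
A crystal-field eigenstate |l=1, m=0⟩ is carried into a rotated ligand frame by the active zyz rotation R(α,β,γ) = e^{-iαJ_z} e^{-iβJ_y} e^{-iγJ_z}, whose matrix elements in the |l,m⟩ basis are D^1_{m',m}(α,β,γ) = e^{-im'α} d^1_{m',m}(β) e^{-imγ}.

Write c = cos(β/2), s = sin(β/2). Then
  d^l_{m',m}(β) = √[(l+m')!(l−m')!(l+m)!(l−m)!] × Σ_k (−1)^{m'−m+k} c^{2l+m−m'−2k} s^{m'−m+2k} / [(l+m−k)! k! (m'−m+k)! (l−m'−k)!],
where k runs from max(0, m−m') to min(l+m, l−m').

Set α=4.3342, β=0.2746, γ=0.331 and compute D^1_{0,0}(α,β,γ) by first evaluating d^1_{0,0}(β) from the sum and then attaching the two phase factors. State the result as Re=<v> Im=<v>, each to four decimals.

Split into d^1_{0,0}(β=0.2746) × two z-phases.
c=cos(0.274600/2)=0.990589, s=sin(0.274600/2)=0.136869; N=√[1·1·1·1]=1.000000
k: max(0,(0)−(0))=0 … min(1+(0),1−(0))=1
  k=0: (−1)^0·1.0000/(1)·0.9906^2·0.1369^0 = +0.981267
  k=1: (−1)^1·1.0000/(1)·0.9906^0·0.1369^2 = -0.018733
d^1_{0,0}(0.2746) = +0.981267 -0.018733 = +0.962534
Attach z-rotation phases: D = e^{-i(0)(4.3342)}·(+0.962534)·e^{-i(0)(0.3310)} = +0.962534+0.000000i

Re=0.9625 Im=0.0000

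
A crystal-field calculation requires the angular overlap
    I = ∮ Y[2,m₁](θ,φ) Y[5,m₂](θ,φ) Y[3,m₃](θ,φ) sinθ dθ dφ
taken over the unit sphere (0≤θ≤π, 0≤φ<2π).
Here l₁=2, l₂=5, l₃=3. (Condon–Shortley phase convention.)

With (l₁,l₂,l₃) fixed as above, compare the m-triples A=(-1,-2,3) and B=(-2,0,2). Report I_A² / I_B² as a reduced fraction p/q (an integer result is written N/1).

Same 2,5,3: normalisation and zero-m 3j drop out of the ratio.
A: Δ: 4! 0! 6! / 11! → 1/2310; sum: t=3:−1/4320 = -1/4320; 3j²(2 5 3; -1 -2 3) = Δ·Π!·Σ² = 1/330  (sign -1)
B: Δ: 4! 0! 6! / 11! → 1/2310; sum: t=4:+1/2880 = 1/2880; 3j²(2 5 3; -2 0 2) = Δ·Π!·Σ² = 1/462  (sign -1)
I_A²/I_B² = (1/330)/(1/462) = 7/5

7/5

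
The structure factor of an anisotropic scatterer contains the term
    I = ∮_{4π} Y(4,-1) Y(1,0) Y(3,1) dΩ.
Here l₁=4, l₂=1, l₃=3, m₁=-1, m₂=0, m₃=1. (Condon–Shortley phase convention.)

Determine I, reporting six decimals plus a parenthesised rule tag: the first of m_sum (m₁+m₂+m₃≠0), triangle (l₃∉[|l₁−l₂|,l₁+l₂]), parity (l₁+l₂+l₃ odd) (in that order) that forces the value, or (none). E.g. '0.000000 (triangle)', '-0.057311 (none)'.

-0.238414 (none)

m-sum 0 ✓  L=8 even ✓  3≤3≤5 ✓
Π(2lᵢ+1) = 9×3×7 = 189
triangle coeff Δ(4,1,3) = 1/252
Σ_t [1,1]: t=1:−1/36 = -1/36
(3j)²=4/63 [(4 1 3; 0 0 0)], sign=+1
Σ_t [1,1]: t=1:−1/48 = -1/48
(3j)²=5/84 [(4 1 3; -1 0 1)], sign=-1
⇒ 4πI² = 5/7
I = (-1)√(5/7/(4π)) = -0.23841361
No selection rule forces the value: the integral is nonzero (none).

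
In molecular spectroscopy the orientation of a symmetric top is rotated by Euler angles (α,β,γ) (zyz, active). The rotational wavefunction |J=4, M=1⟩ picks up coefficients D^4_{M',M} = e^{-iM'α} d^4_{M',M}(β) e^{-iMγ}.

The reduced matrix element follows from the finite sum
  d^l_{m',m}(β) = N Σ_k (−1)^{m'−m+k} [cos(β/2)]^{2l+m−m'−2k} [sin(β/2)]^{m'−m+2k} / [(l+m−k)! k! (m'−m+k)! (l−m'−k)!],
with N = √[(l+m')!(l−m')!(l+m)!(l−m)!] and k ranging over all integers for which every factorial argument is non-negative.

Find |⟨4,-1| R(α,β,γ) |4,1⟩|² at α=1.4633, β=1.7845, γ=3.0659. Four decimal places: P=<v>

P=0.0253

D^4_{-1,1}(1.4633,1.7845,3.0659) = e^{-i·-1·1.4633}·d^4_{-1,1}(1.7845)·e^{-i·1·3.0659}. Compute d first:
Half-angle: c=0.627662, s=0.778486. N=√(6·120·120·6)=720.000000
Admissible k: 2..5 (factorial args all ≥0)
  k=2: (−1)^0·720.0000/(72)·0.6277^6·0.7785^2 = +0.370558
  k=3: (−1)^1·720.0000/(24)·0.6277^4·0.7785^4 = -1.710125
  k=4: (−1)^2·720.0000/(48)·0.6277^2·0.7785^6 = +1.315369
  k=5: (−1)^3·720.0000/(720)·0.6277^0·0.7785^8 = -0.134898
d^4_{-1,1}(1.7845) = +0.370558 -1.710125 +1.315369 -0.134898 = -0.159095
|D^4_{-1,1}|² = |d^4_{-1,1}(β)|² = (-0.159095)² = 0.025311 (the z-rotation phases have unit modulus)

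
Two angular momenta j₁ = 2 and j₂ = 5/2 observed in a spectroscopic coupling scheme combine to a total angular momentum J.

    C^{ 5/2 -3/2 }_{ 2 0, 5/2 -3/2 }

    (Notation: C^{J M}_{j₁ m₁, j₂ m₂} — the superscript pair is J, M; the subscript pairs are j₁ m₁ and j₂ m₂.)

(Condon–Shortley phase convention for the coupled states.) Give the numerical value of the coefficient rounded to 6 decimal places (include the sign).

-0.119523

√[6·2!2!3!/8! · 2!2!1!4!1!4!] = √(288/35)
  +(−1)^0/∏(0,2,2,1,0,2)! = 1/8  (running 1/8)
  +(−1)^1/∏(1,1,1,0,1,3)! = -1/6  (running -1/24)
⟨..|..⟩ = √(288/35)·(-1/24) = -0.119523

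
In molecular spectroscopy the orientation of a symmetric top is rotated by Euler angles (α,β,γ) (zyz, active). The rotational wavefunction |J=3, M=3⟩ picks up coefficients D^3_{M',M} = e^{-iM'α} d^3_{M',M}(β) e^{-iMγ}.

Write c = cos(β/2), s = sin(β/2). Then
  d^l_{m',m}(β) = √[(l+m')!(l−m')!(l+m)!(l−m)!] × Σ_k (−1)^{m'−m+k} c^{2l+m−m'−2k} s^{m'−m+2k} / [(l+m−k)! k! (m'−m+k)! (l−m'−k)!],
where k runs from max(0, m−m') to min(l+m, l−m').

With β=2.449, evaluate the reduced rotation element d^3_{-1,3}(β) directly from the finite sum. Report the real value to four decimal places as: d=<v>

d^3_{-1,3}(β=2.4490) via the finite sum:
Half-angle: c=0.339416, s=0.940636. N=√(2·24·720·1)=185.903201
k∈{4} keeps every argument non-negative
  k=4: (−1)^0·185.9032/(48)·0.3394^2·0.9406^4 = +0.349299
d^3_{-1,3}(2.4490) = +0.349299

d=0.3493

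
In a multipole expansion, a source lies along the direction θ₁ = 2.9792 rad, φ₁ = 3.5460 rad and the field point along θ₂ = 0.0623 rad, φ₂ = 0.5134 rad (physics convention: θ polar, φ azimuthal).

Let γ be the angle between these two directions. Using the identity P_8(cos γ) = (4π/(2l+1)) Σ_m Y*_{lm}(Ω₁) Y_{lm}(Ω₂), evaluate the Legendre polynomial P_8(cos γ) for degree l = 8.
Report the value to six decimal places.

0.825598

Addition theorem: P_8(cos γ) = (4π/17) Σ_m Y*_{lm}(Ω₁) Y_{lm}(Ω₂), m = −8…8:
  m=-8: Y*=-0.000000-0.000000i  Y=-0.000000+0.000000i  product +0.000000-0.000000i
  m=-7: Y*=-0.000006+0.000002i  Y=-0.000000+0.000000i  product +0.000000-0.000000i
  m=-6: Y*=-0.000069+0.000060i  Y=-0.000000-0.000000i  product +0.000000-0.000000i
  m=-5: Y*=-0.000449+0.000926i  Y=-0.000008-0.000005i  product +0.000000-0.000000i
  m=-4: Y*=-0.000404+0.008619i  Y=-0.000093-0.000178i  product +0.000002-0.000001i
  m=-3: Y*=+0.018702+0.050054i  Y=+0.000102-0.003322i  product +0.000168-0.000057i
  m=-2: Y*=+0.160607+0.168311i  Y=+0.020268-0.033508i  product +0.008895-0.001970i
  m=-1: Y*=+0.576423+0.246708i  Y=+0.258632-0.145825i  product +0.185058-0.020250i
  m=+0: Y*=+0.672645-0.000000i  Y=+1.083244+0.000000i  product +0.728638+0.000000i
  m=+1: Y*=-0.576423+0.246708i  Y=-0.258632-0.145825i  product +0.185058+0.020250i
  m=+2: Y*=+0.160607-0.168311i  Y=+0.020268+0.033508i  product +0.008895+0.001970i
  m=+3: Y*=-0.018702+0.050054i  Y=-0.000102-0.003322i  product +0.000168+0.000057i
  m=+4: Y*=-0.000404-0.008619i  Y=-0.000093+0.000178i  product +0.000002+0.000001i
  m=+5: Y*=+0.000449+0.000926i  Y=+0.000008-0.000005i  product +0.000000+0.000000i
  m=+6: Y*=-0.000069-0.000060i  Y=-0.000000+0.000000i  product +0.000000+0.000000i
  m=+7: Y*=+0.000006+0.000002i  Y=+0.000000+0.000000i  product +0.000000+0.000000i
  m=+8: Y*=-0.000000+0.000000i  Y=-0.000000-0.000000i  product +0.000000+0.000000i
Σ over m = +1.116884+0.000000i; ×(4π/17) → +0.825598+0.000000i. Real part: 0.825598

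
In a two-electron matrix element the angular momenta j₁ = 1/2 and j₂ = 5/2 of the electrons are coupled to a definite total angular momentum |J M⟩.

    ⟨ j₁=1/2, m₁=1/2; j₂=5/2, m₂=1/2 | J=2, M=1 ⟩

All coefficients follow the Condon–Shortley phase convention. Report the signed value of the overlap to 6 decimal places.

+0.577350  (= +√(1/3))

j₁+j₂−J=1  J+j₁−j₂=0  J−j₁+j₂=4  j₁+j₂+J+1=6
(j₁±m₁, j₂±m₂, J±M) = (1,0,3,2,3,1)
P² = 12
sum k=0..0:
  [0] +1/6 = 1/6
S = 1/6
C² = P²·S² = 1/3 ; C = +0.577350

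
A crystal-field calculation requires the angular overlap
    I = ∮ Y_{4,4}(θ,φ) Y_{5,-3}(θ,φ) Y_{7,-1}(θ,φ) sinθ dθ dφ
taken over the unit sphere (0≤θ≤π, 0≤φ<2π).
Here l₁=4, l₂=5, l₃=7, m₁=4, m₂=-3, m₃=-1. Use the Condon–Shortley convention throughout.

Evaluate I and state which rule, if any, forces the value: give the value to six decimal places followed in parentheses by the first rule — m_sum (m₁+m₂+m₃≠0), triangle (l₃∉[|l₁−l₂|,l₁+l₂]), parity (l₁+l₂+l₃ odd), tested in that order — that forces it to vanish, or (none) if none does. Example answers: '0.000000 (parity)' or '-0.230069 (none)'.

Checks pass: Σm=0; 16 even; l₃=7∈[1,9].
(2·4+1)(2·5+1)(2·7+1) = 1485
Δ: 2! 6! 8! / 17! → 1/6126120
sum: t=0:+1/69120 t=1:−1/20736 t=2:+1/69120 = -1/51840
3j²(4 5 7; 0 0 0) = Δ·Π!·Σ² = 280/21879  (sign +1)
sum: t=0:+1/2073600 = 1/2073600
3j²(4 5 7; 4 -3 -1) = Δ·Π!·Σ² = 392/109395  (sign +1)
combine: 4πI² = 1485·280/21879·392/109395 = 109760/1611753
take √, sign +1: I = 0.07361526
No selection rule forces the value: the integral is nonzero (none).

0.073615 (none)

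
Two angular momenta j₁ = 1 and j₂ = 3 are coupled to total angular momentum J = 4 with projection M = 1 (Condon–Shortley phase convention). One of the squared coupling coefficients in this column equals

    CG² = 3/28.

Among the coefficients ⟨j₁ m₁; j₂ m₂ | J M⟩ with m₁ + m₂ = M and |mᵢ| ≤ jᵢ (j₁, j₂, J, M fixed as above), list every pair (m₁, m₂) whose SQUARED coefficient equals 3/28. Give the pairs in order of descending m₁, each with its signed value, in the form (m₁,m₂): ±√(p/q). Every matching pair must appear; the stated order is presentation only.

Admissible pairs with m₁+m₂ = M = 1: (-1,2), (0,1), (1,0)
  (m₁,m₂)=(1,0): CG² = 5/14, CG = +√(5/14)
  (m₁,m₂)=(0,1): CG² = 15/28, CG = +√(15/28)
  (m₁,m₂)=(-1,2): CG² = 3/28, CG = +√(3/28)   ← matches the target
Pairs with CG² = 3/28: (-1,2): +√(3/28)

(-1,2): +√(3/28)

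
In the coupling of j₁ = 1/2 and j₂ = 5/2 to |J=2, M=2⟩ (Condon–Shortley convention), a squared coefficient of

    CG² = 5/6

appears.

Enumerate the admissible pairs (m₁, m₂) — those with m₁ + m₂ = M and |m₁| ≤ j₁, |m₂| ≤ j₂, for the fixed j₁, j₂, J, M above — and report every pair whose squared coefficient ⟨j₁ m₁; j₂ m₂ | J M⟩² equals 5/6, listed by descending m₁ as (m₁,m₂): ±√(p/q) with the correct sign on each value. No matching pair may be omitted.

Admissible pairs with m₁+m₂ = M = 2: (-1/2,5/2), (1/2,3/2)
  (m₁,m₂)=(1/2,3/2): CG² = 1/6, CG = +√(1/6)
  (m₁,m₂)=(-1/2,5/2): CG² = 5/6, CG = −√(5/6)   ← matches the target
Pairs with CG² = 5/6: (-1/2,5/2): −√(5/6)

(-1/2,5/2): −√(5/6)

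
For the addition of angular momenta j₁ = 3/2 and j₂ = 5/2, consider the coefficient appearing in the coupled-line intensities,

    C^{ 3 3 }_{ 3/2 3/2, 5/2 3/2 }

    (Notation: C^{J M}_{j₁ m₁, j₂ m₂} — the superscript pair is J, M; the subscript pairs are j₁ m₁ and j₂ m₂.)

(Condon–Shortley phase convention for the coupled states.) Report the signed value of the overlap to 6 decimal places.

j₁+j₂−J=1  J+j₁−j₂=2  J−j₁+j₂=4  j₁+j₂+J+1=8
(j₁±m₁, j₂±m₂, J±M) = (3,0,4,1,6,0)
P² = 864
sum k=0..0:
  [0] +1/48 = 1/48
S = 1/48
C² = P²·S² = 3/8 ; C = +0.612372

+√(3/8) ≈ +0.612372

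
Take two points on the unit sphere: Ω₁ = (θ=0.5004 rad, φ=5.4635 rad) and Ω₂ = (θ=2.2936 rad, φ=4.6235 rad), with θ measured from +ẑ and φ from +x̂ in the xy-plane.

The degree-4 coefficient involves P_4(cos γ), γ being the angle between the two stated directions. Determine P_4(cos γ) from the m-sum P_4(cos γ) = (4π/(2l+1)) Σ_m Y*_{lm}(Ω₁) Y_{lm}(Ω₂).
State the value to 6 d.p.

Term-by-term m-sum for l=4 (normalisation 4π/9 = 1.396263):
  m=-4: (-0.02323 + 0.00321j) × (0.13123 + 0.04873j) = -0.00320 - 0.00071j  (running Σ = -0.00320 - 0.00071j)
  m=-3: (-0.09411 - 0.07650j) × (-0.09203 + 0.33689j) = 0.03443 - 0.02467j  (running Σ = 0.03123 - 0.02538j)
  m=-2: (-0.02316 - 0.33715j) × (-0.38202 - 0.06864j) = -0.01430 + 0.13039j  (running Σ = 0.01693 + 0.10501j)
  m=-1: (0.32464 - 0.34771j) × (0.00131 - 0.01472j) = -0.00469 - 0.00524j  (running Σ = 0.01224 + 0.09978j)
  m=0: (0.06845 + 0.00000j) × (-0.36239 + 0.00000j) = -0.02481 + 0.00000j  (running Σ = -0.01257 + 0.09978j)
  m=1: (-0.32464 - 0.34771j) × (-0.00131 - 0.01472j) = -0.00469 + 0.00524j  (running Σ = -0.01726 + 0.10501j)
  m=2: (-0.02316 + 0.33715j) × (-0.38202 + 0.06864j) = -0.01430 - 0.13039j  (running Σ = -0.03155 - 0.02538j)
  m=3: (0.09411 - 0.07650j) × (0.09203 + 0.33689j) = 0.03443 + 0.02467j  (running Σ = 0.00288 - 0.00071j)
  m=4: (-0.02323 - 0.00321j) × (0.13123 - 0.04873j) = -0.00320 + 0.00071j  (running Σ = -0.00033 + 0.00000j)
Total Σ_m = -0.00033 + 0.00000j. Multiply by 1.396263: -0.00045 + 0.00000j. P_4(cos γ) = -0.000454

-0.000454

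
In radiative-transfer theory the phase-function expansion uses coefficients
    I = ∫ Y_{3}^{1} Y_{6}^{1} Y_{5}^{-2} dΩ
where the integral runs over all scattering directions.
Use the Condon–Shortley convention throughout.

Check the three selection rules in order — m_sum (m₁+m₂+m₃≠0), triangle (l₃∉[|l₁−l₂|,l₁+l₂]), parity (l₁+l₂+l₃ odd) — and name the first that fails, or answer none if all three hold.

none

m₁+m₂+m₃ = 1 + 1 − 2 = 0  ✓
triangle: |3−6|=3 ≤ l₃=5 ≤ 3+6=9  ✓
parity: l₁+l₂+l₃ = 14 is even  ✓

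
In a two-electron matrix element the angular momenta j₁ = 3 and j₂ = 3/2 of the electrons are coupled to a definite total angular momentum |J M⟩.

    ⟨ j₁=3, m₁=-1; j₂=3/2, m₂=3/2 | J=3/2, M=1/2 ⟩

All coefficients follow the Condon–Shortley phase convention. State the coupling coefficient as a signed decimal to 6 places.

√[4·3!3!0!/7! · 2!4!3!0!2!1!] = √(576/35)
  +(−1)^3/∏(3,0,1,0,2,0)! = -1/12  (running -1/12)
⟨..|..⟩ = √(576/35)·(-1/12) = -0.338062

-0.338062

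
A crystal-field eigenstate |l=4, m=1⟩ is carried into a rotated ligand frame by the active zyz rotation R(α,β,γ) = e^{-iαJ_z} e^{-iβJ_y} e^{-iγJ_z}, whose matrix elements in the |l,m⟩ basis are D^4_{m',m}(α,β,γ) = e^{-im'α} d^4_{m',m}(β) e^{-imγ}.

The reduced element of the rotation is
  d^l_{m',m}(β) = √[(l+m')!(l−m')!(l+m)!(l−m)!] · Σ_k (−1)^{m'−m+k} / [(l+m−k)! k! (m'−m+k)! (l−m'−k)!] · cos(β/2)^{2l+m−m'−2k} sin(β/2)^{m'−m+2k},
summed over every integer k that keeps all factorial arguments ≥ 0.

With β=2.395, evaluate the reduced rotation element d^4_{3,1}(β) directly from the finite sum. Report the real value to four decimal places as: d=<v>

d^4_{3,1}(β=2.3950) via the finite sum:
c=cos(2.395000/2)=0.364687, s=sin(2.395000/2)=0.931130; N=√[5040·1·120·6]=1904.940944
k∈{0,1} keeps every argument non-negative
  k=0: (−1)^2·1904.9409/(240)·0.3647^6·0.9311^2 = +0.016189
  k=1: (−1)^3·1904.9409/(144)·0.3647^4·0.9311^4 = -0.175890
d^4_{3,1}(2.3950) = +0.016189 -0.175890 = -0.159701

d=-0.1597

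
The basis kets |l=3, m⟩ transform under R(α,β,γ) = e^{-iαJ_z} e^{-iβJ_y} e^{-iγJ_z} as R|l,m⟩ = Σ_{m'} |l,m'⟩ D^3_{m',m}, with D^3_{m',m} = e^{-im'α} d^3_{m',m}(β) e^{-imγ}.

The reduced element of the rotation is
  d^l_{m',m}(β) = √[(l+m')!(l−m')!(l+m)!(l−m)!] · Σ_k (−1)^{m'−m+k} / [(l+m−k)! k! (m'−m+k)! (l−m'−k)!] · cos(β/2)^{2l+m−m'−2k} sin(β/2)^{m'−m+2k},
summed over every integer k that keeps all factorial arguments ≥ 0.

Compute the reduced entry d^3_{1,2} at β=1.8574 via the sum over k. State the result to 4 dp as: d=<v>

d^3_{1,2}(β=1.8574) via the finite sum:
Half-angle: c=0.598876, s=0.800842. N=√(24·2·120·1)=75.894664
k∈{1,2} keeps every argument non-negative
  k=1: (−1)^0·75.8947/(24)·0.5989^5·0.8008^1 = +0.195088
  k=2: (−1)^1·75.8947/(12)·0.5989^3·0.8008^3 = -0.697719
d^3_{1,2}(1.8574) = +0.195088 -0.697719 = -0.502631

d=-0.5026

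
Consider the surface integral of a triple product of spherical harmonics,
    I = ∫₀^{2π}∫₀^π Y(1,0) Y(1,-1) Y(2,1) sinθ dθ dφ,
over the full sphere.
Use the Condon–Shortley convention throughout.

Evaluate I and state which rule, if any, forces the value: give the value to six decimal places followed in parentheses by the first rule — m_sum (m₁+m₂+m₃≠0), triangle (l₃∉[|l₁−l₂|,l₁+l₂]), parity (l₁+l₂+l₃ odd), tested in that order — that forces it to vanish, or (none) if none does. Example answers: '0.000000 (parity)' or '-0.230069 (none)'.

-0.218510 (none)

m-sum 0 ✓  L=4 even ✓  0≤2≤2 ✓
Π(2lᵢ+1) = 3×3×5 = 45
triangle coeff Δ(1,1,2) = 1/30
Σ_t [0,0]: t=0:+1/1 = 1/1
(3j)²=2/15 [(1 1 2; 0 0 0)], sign=+1
Σ_t [0,0]: t=0:+1/2 = 1/2
(3j)²=1/10 [(1 1 2; 0 -1 1)], sign=-1
⇒ 4πI² = 3/5
I = (-1)√(3/5/(4π)) = -0.21850969
No selection rule forces the value: the integral is nonzero (none).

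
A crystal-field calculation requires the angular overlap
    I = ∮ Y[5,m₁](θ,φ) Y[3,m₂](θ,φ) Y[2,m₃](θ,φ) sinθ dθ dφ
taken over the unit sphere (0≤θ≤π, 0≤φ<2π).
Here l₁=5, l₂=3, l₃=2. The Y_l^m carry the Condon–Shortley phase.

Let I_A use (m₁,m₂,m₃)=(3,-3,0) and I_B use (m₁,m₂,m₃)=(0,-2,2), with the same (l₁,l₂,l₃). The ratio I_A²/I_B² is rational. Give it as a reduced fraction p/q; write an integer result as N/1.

Same 5,3,2: normalisation and zero-m 3j drop out of the ratio.
A: Δ: 6! 4! 0! / 11! → 1/2310; sum: t=0:+1/2880 = 1/2880; 3j²(5 3 2; 3 -3 0) = Δ·Π!·Σ² = 2/165  (sign +1)
B: Δ: 6! 4! 0! / 11! → 1/2310; sum: t=1:−1/2880 = -1/2880; 3j²(5 3 2; 0 -2 2) = Δ·Π!·Σ² = 1/462  (sign -1)
I_A²/I_B² = (2/165)/(1/462) = 28/5

28/5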